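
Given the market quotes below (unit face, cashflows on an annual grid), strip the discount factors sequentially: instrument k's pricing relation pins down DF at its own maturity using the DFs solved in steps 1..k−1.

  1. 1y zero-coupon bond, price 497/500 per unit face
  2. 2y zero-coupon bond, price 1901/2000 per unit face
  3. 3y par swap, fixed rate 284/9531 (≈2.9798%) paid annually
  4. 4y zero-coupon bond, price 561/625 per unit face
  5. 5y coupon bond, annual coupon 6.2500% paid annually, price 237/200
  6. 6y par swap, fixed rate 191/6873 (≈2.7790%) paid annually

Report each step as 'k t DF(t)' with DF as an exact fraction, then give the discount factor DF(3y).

1 1 497/500
2 2 1901/2000
3 3 2287/2500
4 4 561/625
5 5 8943/10000
6 6 1059/1250
DF(3y) = 2287/2500 ≈ 0.914800

step 1 [1y] zero: DF = P = 497/500 ≈ 0.994000
step 2 [2y] zero: DF = P = 1901/2000 ≈ 0.950500
step 3 [3y] swap r/1=284/9531: DF=(1 − 284/9531·(0.994000+0.950500))/(1+284/9531) = 2287/2500 ≈ 0.914800
step 4 [4y] zero: DF = P = 561/625 ≈ 0.897600
step 5 [5y] bond c/1=1/16: DF=(237/200 − 1/16·(0.994000+0.950500+0.914800+0.897600))/(1+1/16) = 8943/10000 ≈ 0.894300
step 6 [6y] swap r/1=191/6873: DF=(1 − 191/6873·(0.994000+0.950500+0.914800+0.897600+0.894300))/(1+191/6873) = 1059/1250 ≈ 0.847200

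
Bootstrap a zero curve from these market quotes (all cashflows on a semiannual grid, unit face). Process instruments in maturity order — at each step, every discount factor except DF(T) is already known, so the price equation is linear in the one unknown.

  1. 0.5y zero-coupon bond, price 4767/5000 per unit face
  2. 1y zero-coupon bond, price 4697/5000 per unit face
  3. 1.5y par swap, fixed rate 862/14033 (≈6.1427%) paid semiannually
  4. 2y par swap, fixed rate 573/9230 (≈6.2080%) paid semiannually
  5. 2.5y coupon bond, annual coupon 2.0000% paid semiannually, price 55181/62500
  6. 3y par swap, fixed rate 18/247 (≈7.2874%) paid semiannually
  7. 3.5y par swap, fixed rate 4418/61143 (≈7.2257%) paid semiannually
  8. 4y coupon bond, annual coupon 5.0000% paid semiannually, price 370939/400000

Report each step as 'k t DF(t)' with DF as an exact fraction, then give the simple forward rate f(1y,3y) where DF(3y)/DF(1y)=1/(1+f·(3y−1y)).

1 1/2 4767/5000
2 1 4697/5000
3 3/2 4569/5000
4 2 4427/5000
5 5/2 1047/1250
6 3 1007/1250
7 7/2 7791/10000
8 4 1889/2500
f(1y,3y) = ((4697/5000)/(1007/1250) − 1)/(2) = 669/8056 ≈ 8.3044%

step 1 [0.5y] zero: DF = P = 4767/5000 ≈ 0.953400
step 2 [1y] zero: DF = P = 4697/5000 ≈ 0.939400
step 3 [1.5y] swap r/2=431/14033: DF=(1 − 431/14033·(0.953400+0.939400))/(1+431/14033) = 4569/5000 ≈ 0.913800
step 4 [2y] swap r/2=573/18460: DF=(1 − 573/18460·(0.953400+0.939400+0.913800))/(1+573/18460) = 4427/5000 ≈ 0.885400
step 5 [2.5y] bond c/2=1/100: DF=(55181/62500 − 1/100·(0.953400+0.939400+0.913800+0.885400))/(1+1/100) = 1047/1250 ≈ 0.837600
step 6 [3y] swap r/2=9/247: DF=(1 − 9/247·(0.953400+0.939400+0.913800+0.885400+0.837600))/(1+9/247) = 1007/1250 ≈ 0.805600
step 7 [3.5y] swap r/2=2209/61143: DF=(1 − 2209/61143·(0.953400+0.939400+0.913800+0.885400+0.837600+0.805600))/(1+2209/61143) = 7791/10000 ≈ 0.779100
step 8 [4y] bond c/2=1/40: DF=(370939/400000 − 1/40·(0.953400+0.939400+0.913800+0.885400+0.837600+0.805600+0.779100))/(1+1/40) = 1889/2500 ≈ 0.755600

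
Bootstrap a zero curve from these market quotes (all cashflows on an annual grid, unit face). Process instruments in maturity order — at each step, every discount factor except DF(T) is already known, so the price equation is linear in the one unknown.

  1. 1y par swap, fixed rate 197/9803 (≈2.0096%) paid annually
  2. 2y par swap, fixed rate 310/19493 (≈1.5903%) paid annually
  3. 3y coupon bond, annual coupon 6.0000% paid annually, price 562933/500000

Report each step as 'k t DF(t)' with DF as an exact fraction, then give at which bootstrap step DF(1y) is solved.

step 1 [1y] swap r/1=197/9803: DF=(1 − 197/9803·(0))/(1+197/9803) = 9803/10000 ≈ 0.980300
step 2 [2y] swap r/1=310/19493: DF=(1 − 310/19493·(0.980300))/(1+310/19493) = 969/1000 ≈ 0.969000
step 3 [3y] bond c/1=3/50: DF=(562933/500000 − 3/50·(0.980300+0.969000))/(1+3/50) = 4759/5000 ≈ 0.951800

1 1 9803/10000
2 2 969/1000
3 3 4759/5000
DF(1y) is solved at step 1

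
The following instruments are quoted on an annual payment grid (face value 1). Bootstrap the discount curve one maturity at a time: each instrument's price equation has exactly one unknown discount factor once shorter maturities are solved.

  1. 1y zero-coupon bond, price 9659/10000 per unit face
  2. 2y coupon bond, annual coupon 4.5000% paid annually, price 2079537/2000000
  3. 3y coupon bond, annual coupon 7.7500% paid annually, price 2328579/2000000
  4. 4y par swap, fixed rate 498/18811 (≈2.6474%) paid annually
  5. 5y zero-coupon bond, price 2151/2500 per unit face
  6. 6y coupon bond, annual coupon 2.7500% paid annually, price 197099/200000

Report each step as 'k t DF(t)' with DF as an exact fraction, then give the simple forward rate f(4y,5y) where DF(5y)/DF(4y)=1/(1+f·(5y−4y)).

step 1 [1y] zero: DF = P = 9659/10000 ≈ 0.965900
step 2 [2y] bond c/1=9/200: DF=(2079537/2000000 − 9/200·(0.965900))/(1+9/200) = 4767/5000 ≈ 0.953400
step 3 [3y] bond c/1=31/400: DF=(2328579/2000000 − 31/400·(0.965900+0.953400))/(1+31/400) = 377/400 ≈ 0.942500
step 4 [4y] swap r/1=498/18811: DF=(1 − 498/18811·(0.965900+0.953400+0.942500))/(1+498/18811) = 2251/2500 ≈ 0.900400
step 5 [5y] zero: DF = P = 2151/2500 ≈ 0.860400
step 6 [6y] bond c/1=11/400: DF=(197099/200000 − 11/400·(0.965900+0.953400+0.942500+0.900400+0.860400))/(1+11/400) = 4177/5000 ≈ 0.835400

1 1 9659/10000
2 2 4767/5000
3 3 377/400
4 4 2251/2500
5 5 2151/2500
6 6 4177/5000
f(4y,5y) = ((2251/2500)/(2151/2500) − 1)/(1) = 100/2151 ≈ 4.6490%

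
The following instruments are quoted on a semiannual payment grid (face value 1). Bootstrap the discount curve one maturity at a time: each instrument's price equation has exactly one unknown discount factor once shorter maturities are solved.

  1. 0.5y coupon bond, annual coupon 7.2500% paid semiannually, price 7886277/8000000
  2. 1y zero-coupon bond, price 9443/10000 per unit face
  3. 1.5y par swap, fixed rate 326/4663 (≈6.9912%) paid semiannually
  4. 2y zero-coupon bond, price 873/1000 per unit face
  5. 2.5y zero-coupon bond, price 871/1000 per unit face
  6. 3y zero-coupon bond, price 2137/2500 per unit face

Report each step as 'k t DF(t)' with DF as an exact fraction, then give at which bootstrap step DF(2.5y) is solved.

step 1 [0.5y] bond c/2=29/800: DF=(7886277/8000000 − 29/800·(0))/(1+29/800) = 9513/10000 ≈ 0.951300
step 2 [1y] zero: DF = P = 9443/10000 ≈ 0.944300
step 3 [1.5y] swap r/2=163/4663: DF=(1 − 163/4663·(0.951300+0.944300))/(1+163/4663) = 4511/5000 ≈ 0.902200
step 4 [2y] zero: DF = P = 873/1000 ≈ 0.873000
step 5 [2.5y] zero: DF = P = 871/1000 ≈ 0.871000
step 6 [3y] zero: DF = P = 2137/2500 ≈ 0.854800

1 1/2 9513/10000
2 1 9443/10000
3 3/2 4511/5000
4 2 873/1000
5 5/2 871/1000
6 3 2137/2500
DF(2.5y) is solved at step 5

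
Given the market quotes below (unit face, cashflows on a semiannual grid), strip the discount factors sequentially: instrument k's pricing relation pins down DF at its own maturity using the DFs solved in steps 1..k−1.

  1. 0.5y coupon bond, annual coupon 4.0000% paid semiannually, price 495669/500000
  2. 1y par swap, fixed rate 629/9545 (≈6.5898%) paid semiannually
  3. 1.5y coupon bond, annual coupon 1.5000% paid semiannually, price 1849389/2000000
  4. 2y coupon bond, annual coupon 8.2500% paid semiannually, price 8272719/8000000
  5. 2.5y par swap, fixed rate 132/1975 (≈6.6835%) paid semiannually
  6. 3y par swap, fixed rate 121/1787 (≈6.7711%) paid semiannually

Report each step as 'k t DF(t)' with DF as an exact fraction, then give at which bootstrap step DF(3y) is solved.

1 1/2 9719/10000
2 1 9371/10000
3 3/2 2259/2500
4 2 8817/10000
5 5/2 4241/5000
6 3 1637/2000
DF(3y) is solved at step 6

step 1 [0.5y] bond c/2=1/50: DF=(495669/500000 − 1/50·(0))/(1+1/50) = 9719/10000 ≈ 0.971900
step 2 [1y] swap r/2=629/19090: DF=(1 − 629/19090·(0.971900))/(1+629/19090) = 9371/10000 ≈ 0.937100
step 3 [1.5y] bond c/2=3/400: DF=(1849389/2000000 − 3/400·(0.971900+0.937100))/(1+3/400) = 2259/2500 ≈ 0.903600
step 4 [2y] bond c/2=33/800: DF=(8272719/8000000 − 33/800·(0.971900+0.937100+0.903600))/(1+33/800) = 8817/10000 ≈ 0.881700
step 5 [2.5y] swap r/2=66/1975: DF=(1 − 66/1975·(0.971900+0.937100+0.903600+0.881700))/(1+66/1975) = 4241/5000 ≈ 0.848200
step 6 [3y] swap r/2=121/3574: DF=(1 − 121/3574·(0.971900+0.937100+0.903600+0.881700+0.848200))/(1+121/3574) = 1637/2000 ≈ 0.818500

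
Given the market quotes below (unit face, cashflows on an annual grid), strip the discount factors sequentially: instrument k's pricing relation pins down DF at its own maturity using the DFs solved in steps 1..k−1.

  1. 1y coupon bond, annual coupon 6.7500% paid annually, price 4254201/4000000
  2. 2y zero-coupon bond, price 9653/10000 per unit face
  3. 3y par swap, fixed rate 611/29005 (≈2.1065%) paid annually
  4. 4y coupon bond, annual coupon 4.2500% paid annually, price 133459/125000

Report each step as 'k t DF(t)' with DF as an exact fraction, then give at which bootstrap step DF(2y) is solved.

step 1 [1y] bond c/1=27/400: DF=(4254201/4000000 − 27/400·(0))/(1+27/400) = 9963/10000 ≈ 0.996300
step 2 [2y] zero: DF = P = 9653/10000 ≈ 0.965300
step 3 [3y] swap r/1=611/29005: DF=(1 − 611/29005·(0.996300+0.965300))/(1+611/29005) = 9389/10000 ≈ 0.938900
step 4 [4y] bond c/1=17/400: DF=(133459/125000 − 17/400·(0.996300+0.965300+0.938900))/(1+17/400) = 9059/10000 ≈ 0.905900

1 1 9963/10000
2 2 9653/10000
3 3 9389/10000
4 4 9059/10000
DF(2y) is solved at step 2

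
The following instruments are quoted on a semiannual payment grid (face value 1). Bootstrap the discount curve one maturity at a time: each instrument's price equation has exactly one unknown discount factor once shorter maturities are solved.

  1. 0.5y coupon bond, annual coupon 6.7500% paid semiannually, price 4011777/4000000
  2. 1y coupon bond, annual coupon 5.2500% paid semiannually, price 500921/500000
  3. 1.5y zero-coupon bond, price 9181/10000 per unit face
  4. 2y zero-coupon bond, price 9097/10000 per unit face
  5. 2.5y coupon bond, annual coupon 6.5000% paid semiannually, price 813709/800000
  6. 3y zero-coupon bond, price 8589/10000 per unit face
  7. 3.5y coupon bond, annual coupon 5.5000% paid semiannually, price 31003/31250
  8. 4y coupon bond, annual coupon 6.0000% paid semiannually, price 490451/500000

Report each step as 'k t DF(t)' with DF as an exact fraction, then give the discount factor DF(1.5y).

step 1 [0.5y] bond c/2=27/800: DF=(4011777/4000000 − 27/800·(0))/(1+27/800) = 4851/5000 ≈ 0.970200
step 2 [1y] bond c/2=21/800: DF=(500921/500000 − 21/800·(0.970200))/(1+21/800) = 4757/5000 ≈ 0.951400
step 3 [1.5y] zero: DF = P = 9181/10000 ≈ 0.918100
step 4 [2y] zero: DF = P = 9097/10000 ≈ 0.909700
step 5 [2.5y] bond c/2=13/400: DF=(813709/800000 − 13/400·(0.970200+0.951400+0.918100+0.909700))/(1+13/400) = 8671/10000 ≈ 0.867100
step 6 [3y] zero: DF = P = 8589/10000 ≈ 0.858900
step 7 [3.5y] bond c/2=11/400: DF=(31003/31250 − 11/400·(0.970200+0.951400+0.918100+0.909700+0.867100+0.858900))/(1+11/400) = 819/1000 ≈ 0.819000
step 8 [4y] bond c/2=3/100: DF=(490451/500000 − 3/100·(0.970200+0.951400+0.918100+0.909700+0.867100+0.858900+0.819000))/(1+3/100) = 769/1000 ≈ 0.769000

1 1/2 4851/5000
2 1 4757/5000
3 3/2 9181/10000
4 2 9097/10000
5 5/2 8671/10000
6 3 8589/10000
7 7/2 819/1000
8 4 769/1000
DF(1.5y) = 9181/10000 ≈ 0.918100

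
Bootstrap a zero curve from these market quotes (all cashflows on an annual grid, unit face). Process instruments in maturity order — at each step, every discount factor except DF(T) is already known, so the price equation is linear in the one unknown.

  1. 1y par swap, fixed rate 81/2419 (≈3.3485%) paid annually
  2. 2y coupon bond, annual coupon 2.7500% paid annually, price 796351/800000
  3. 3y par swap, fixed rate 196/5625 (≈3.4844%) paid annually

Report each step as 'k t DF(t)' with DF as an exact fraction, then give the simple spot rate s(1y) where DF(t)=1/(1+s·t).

1 1 2419/2500
2 2 9429/10000
3 3 451/500
s(1y) = (1/(2419/2500) − 1)/(1) = 81/2419 ≈ 3.3485%

step 1 [1y] swap r/1=81/2419: DF=(1 − 81/2419·(0))/(1+81/2419) = 2419/2500 ≈ 0.967600
step 2 [2y] bond c/1=11/400: DF=(796351/800000 − 11/400·(0.967600))/(1+11/400) = 9429/10000 ≈ 0.942900
step 3 [3y] swap r/1=196/5625: DF=(1 − 196/5625·(0.967600+0.942900))/(1+196/5625) = 451/500 ≈ 0.902000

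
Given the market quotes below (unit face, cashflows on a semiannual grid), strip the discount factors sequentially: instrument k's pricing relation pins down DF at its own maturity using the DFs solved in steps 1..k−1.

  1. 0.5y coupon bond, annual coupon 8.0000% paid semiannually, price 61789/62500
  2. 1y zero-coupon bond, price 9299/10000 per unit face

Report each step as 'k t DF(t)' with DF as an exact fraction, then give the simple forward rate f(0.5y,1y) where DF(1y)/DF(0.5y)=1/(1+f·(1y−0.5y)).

1 1/2 4753/5000
2 1 9299/10000
f(0.5y,1y) = ((4753/5000)/(9299/10000) − 1)/(1/2) = 414/9299 ≈ 4.4521%

step 1 [0.5y] bond c/2=1/25: DF=(61789/62500 − 1/25·(0))/(1+1/25) = 4753/5000 ≈ 0.950600
step 2 [1y] zero: DF = P = 9299/10000 ≈ 0.929900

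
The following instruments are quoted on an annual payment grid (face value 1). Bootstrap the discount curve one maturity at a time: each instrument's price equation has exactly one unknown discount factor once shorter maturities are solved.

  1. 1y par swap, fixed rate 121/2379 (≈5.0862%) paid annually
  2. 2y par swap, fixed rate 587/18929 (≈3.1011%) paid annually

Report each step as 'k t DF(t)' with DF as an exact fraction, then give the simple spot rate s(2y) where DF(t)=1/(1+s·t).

step 1 [1y] swap r/1=121/2379: DF=(1 − 121/2379·(0))/(1+121/2379) = 2379/2500 ≈ 0.951600
step 2 [2y] swap r/1=587/18929: DF=(1 − 587/18929·(0.951600))/(1+587/18929) = 9413/10000 ≈ 0.941300

1 1 2379/2500
2 2 9413/10000
s(2y) = (1/(9413/10000) − 1)/(2) = 587/18826 ≈ 3.1180%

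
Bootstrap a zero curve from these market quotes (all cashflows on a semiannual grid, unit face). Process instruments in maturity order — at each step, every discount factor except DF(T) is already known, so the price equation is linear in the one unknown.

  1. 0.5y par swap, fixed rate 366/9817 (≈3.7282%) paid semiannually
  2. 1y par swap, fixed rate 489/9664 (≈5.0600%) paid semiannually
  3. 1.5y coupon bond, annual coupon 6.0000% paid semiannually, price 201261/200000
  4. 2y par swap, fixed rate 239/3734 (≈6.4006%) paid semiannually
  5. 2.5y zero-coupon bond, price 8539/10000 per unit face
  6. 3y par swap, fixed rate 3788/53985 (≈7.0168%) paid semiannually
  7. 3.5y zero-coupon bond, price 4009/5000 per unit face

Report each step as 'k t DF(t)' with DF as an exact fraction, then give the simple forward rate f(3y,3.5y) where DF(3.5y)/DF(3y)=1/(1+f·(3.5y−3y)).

step 1 [0.5y] swap r/2=183/9817: DF=(1 − 183/9817·(0))/(1+183/9817) = 9817/10000 ≈ 0.981700
step 2 [1y] swap r/2=489/19328: DF=(1 − 489/19328·(0.981700))/(1+489/19328) = 9511/10000 ≈ 0.951100
step 3 [1.5y] bond c/2=3/100: DF=(201261/200000 − 3/100·(0.981700+0.951100))/(1+3/100) = 9207/10000 ≈ 0.920700
step 4 [2y] swap r/2=239/7468: DF=(1 − 239/7468·(0.981700+0.951100+0.920700))/(1+239/7468) = 1761/2000 ≈ 0.880500
step 5 [2.5y] zero: DF = P = 8539/10000 ≈ 0.853900
step 6 [3y] swap r/2=1894/53985: DF=(1 − 1894/53985·(0.981700+0.951100+0.920700+0.880500+0.853900))/(1+1894/53985) = 4053/5000 ≈ 0.810600
step 7 [3.5y] zero: DF = P = 4009/5000 ≈ 0.801800

1 1/2 9817/10000
2 1 9511/10000
3 3/2 9207/10000
4 2 1761/2000
5 5/2 8539/10000
6 3 4053/5000
7 7/2 4009/5000
f(3y,3.5y) = ((4053/5000)/(4009/5000) − 1)/(1/2) = 88/4009 ≈ 2.1951%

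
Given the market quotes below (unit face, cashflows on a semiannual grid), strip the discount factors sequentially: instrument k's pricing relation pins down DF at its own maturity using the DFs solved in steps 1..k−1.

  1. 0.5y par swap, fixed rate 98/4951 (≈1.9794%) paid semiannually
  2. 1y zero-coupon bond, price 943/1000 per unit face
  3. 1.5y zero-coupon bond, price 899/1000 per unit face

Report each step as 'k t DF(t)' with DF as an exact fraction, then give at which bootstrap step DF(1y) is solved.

1 1/2 4951/5000
2 1 943/1000
3 3/2 899/1000
DF(1y) is solved at step 2

step 1 [0.5y] swap r/2=49/4951: DF=(1 − 49/4951·(0))/(1+49/4951) = 4951/5000 ≈ 0.990200
step 2 [1y] zero: DF = P = 943/1000 ≈ 0.943000
step 3 [1.5y] zero: DF = P = 899/1000 ≈ 0.899000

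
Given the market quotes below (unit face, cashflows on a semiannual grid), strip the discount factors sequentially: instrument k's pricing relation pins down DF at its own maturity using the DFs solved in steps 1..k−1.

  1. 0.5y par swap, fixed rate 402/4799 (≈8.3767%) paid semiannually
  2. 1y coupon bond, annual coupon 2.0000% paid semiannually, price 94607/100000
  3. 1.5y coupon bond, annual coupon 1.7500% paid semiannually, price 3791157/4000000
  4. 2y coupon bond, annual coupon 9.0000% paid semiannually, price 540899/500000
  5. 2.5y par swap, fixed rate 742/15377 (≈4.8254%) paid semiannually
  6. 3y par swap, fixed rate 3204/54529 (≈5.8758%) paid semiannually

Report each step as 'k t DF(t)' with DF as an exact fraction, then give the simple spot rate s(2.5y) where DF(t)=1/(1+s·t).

1 1/2 4799/5000
2 1 1159/1250
3 3/2 577/625
4 2 4571/5000
5 5/2 8887/10000
6 3 4199/5000
s(2.5y) = (1/(8887/10000) − 1)/(5/2) = 2226/44435 ≈ 5.0096%

step 1 [0.5y] swap r/2=201/4799: DF=(1 − 201/4799·(0))/(1+201/4799) = 4799/5000 ≈ 0.959800
step 2 [1y] bond c/2=1/100: DF=(94607/100000 − 1/100·(0.959800))/(1+1/100) = 1159/1250 ≈ 0.927200
step 3 [1.5y] bond c/2=7/800: DF=(3791157/4000000 − 7/800·(0.959800+0.927200))/(1+7/800) = 577/625 ≈ 0.923200
step 4 [2y] bond c/2=9/200: DF=(540899/500000 − 9/200·(0.959800+0.927200+0.923200))/(1+9/200) = 4571/5000 ≈ 0.914200
step 5 [2.5y] swap r/2=371/15377: DF=(1 − 371/15377·(0.959800+0.927200+0.923200+0.914200))/(1+371/15377) = 8887/10000 ≈ 0.888700
step 6 [3y] swap r/2=1602/54529: DF=(1 − 1602/54529·(0.959800+0.927200+0.923200+0.914200+0.888700))/(1+1602/54529) = 4199/5000 ≈ 0.839800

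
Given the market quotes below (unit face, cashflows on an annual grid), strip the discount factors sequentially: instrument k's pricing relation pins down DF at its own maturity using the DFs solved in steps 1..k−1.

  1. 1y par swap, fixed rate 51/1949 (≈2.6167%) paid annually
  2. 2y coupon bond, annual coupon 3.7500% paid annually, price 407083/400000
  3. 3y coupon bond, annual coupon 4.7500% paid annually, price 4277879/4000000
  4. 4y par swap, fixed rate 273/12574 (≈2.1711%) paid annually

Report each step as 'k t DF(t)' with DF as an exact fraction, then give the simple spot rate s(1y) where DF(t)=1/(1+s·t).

step 1 [1y] swap r/1=51/1949: DF=(1 − 51/1949·(0))/(1+51/1949) = 1949/2000 ≈ 0.974500
step 2 [2y] bond c/1=3/80: DF=(407083/400000 − 3/80·(0.974500))/(1+3/80) = 9457/10000 ≈ 0.945700
step 3 [3y] bond c/1=19/400: DF=(4277879/4000000 − 19/400·(0.974500+0.945700))/(1+19/400) = 9339/10000 ≈ 0.933900
step 4 [4y] swap r/1=273/12574: DF=(1 − 273/12574·(0.974500+0.945700+0.933900))/(1+273/12574) = 9181/10000 ≈ 0.918100

1 1 1949/2000
2 2 9457/10000
3 3 9339/10000
4 4 9181/10000
s(1y) = (1/(1949/2000) − 1)/(1) = 51/1949 ≈ 2.6167%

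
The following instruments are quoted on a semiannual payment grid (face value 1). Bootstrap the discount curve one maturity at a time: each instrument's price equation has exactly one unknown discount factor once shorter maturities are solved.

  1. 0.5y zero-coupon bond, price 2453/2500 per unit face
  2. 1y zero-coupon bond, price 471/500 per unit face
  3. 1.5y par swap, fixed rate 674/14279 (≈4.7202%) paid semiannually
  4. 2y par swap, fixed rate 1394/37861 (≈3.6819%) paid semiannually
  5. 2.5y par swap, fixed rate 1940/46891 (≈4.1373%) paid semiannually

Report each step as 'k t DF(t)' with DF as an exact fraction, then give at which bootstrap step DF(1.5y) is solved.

1 1/2 2453/2500
2 1 471/500
3 3/2 4663/5000
4 2 9303/10000
5 5/2 903/1000
DF(1.5y) is solved at step 3

step 1 [0.5y] zero: DF = P = 2453/2500 ≈ 0.981200
step 2 [1y] zero: DF = P = 471/500 ≈ 0.942000
step 3 [1.5y] swap r/2=337/14279: DF=(1 − 337/14279·(0.981200+0.942000))/(1+337/14279) = 4663/5000 ≈ 0.932600
step 4 [2y] swap r/2=697/37861: DF=(1 − 697/37861·(0.981200+0.942000+0.932600))/(1+697/37861) = 9303/10000 ≈ 0.930300
step 5 [2.5y] swap r/2=970/46891: DF=(1 − 970/46891·(0.981200+0.942000+0.932600+0.930300))/(1+970/46891) = 903/1000 ≈ 0.903000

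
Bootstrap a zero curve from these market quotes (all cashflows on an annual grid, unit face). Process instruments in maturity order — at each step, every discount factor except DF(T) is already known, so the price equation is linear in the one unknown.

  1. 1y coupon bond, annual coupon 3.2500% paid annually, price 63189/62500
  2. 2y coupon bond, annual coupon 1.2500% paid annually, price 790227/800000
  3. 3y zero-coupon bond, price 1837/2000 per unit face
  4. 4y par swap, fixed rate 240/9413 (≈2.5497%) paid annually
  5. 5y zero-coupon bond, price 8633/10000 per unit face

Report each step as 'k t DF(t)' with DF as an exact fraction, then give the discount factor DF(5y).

step 1 [1y] bond c/1=13/400: DF=(63189/62500 − 13/400·(0))/(1+13/400) = 612/625 ≈ 0.979200
step 2 [2y] bond c/1=1/80: DF=(790227/800000 − 1/80·(0.979200))/(1+1/80) = 1927/2000 ≈ 0.963500
step 3 [3y] zero: DF = P = 1837/2000 ≈ 0.918500
step 4 [4y] swap r/1=240/9413: DF=(1 − 240/9413·(0.979200+0.963500+0.918500))/(1+240/9413) = 113/125 ≈ 0.904000
step 5 [5y] zero: DF = P = 8633/10000 ≈ 0.863300

1 1 612/625
2 2 1927/2000
3 3 1837/2000
4 4 113/125
5 5 8633/10000
DF(5y) = 8633/10000 ≈ 0.863300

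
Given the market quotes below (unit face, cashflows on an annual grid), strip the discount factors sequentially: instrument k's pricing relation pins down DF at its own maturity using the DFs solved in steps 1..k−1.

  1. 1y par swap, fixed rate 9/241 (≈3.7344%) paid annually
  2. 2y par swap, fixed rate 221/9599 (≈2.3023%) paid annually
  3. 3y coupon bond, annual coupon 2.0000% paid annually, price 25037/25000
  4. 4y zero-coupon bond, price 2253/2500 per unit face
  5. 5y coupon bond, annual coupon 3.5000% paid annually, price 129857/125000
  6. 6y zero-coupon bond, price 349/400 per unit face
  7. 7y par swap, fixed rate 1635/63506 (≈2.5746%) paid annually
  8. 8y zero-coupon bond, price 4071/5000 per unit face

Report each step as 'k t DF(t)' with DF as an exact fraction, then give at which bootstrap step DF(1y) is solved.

1 1 241/250
2 2 4779/5000
3 3 4721/5000
4 4 2253/2500
5 5 2191/2500
6 6 349/400
7 7 1673/2000
8 8 4071/5000
DF(1y) is solved at step 1

step 1 [1y] swap r/1=9/241: DF=(1 − 9/241·(0))/(1+9/241) = 241/250 ≈ 0.964000
step 2 [2y] swap r/1=221/9599: DF=(1 − 221/9599·(0.964000))/(1+221/9599) = 4779/5000 ≈ 0.955800
step 3 [3y] bond c/1=1/50: DF=(25037/25000 − 1/50·(0.964000+0.955800))/(1+1/50) = 4721/5000 ≈ 0.944200
step 4 [4y] zero: DF = P = 2253/2500 ≈ 0.901200
step 5 [5y] bond c/1=7/200: DF=(129857/125000 − 7/200·(0.964000+0.955800+0.944200+0.901200))/(1+7/200) = 2191/2500 ≈ 0.876400
step 6 [6y] zero: DF = P = 349/400 ≈ 0.872500
step 7 [7y] swap r/1=1635/63506: DF=(1 − 1635/63506·(0.964000+0.955800+0.944200+0.901200+0.876400+0.872500))/(1+1635/63506) = 1673/2000 ≈ 0.836500
step 8 [8y] zero: DF = P = 4071/5000 ≈ 0.814200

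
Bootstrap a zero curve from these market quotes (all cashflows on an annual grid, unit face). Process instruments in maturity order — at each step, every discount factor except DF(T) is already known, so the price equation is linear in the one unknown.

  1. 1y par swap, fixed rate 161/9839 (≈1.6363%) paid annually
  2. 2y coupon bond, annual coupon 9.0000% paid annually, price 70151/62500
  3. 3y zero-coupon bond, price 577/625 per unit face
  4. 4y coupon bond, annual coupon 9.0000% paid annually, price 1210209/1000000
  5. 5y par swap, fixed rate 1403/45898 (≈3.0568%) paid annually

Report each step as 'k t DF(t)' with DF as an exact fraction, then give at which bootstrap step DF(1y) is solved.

step 1 [1y] swap r/1=161/9839: DF=(1 − 161/9839·(0))/(1+161/9839) = 9839/10000 ≈ 0.983900
step 2 [2y] bond c/1=9/100: DF=(70151/62500 − 9/100·(0.983900))/(1+9/100) = 1897/2000 ≈ 0.948500
step 3 [3y] zero: DF = P = 577/625 ≈ 0.923200
step 4 [4y] bond c/1=9/100: DF=(1210209/1000000 − 9/100·(0.983900+0.948500+0.923200))/(1+9/100) = 1749/2000 ≈ 0.874500
step 5 [5y] swap r/1=1403/45898: DF=(1 − 1403/45898·(0.983900+0.948500+0.923200+0.874500))/(1+1403/45898) = 8597/10000 ≈ 0.859700

1 1 9839/10000
2 2 1897/2000
3 3 577/625
4 4 1749/2000
5 5 8597/10000
DF(1y) is solved at step 1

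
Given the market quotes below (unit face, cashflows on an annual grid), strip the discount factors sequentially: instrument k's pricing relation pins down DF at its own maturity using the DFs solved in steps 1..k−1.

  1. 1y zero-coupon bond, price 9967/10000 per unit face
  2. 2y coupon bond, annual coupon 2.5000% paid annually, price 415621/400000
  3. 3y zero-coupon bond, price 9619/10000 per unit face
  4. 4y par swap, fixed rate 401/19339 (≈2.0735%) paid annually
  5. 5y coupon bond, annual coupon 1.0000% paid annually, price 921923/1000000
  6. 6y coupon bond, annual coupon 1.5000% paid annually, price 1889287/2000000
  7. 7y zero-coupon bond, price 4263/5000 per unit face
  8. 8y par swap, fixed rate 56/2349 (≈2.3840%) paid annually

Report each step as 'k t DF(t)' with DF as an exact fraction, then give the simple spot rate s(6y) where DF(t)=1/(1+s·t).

1 1 9967/10000
2 2 4947/5000
3 3 9619/10000
4 4 4599/5000
5 5 1749/2000
6 6 4303/5000
7 7 4263/5000
8 8 1033/1250
s(6y) = (1/(4303/5000) − 1)/(6) = 697/25818 ≈ 2.6997%

step 1 [1y] zero: DF = P = 9967/10000 ≈ 0.996700
step 2 [2y] bond c/1=1/40: DF=(415621/400000 − 1/40·(0.996700))/(1+1/40) = 4947/5000 ≈ 0.989400
step 3 [3y] zero: DF = P = 9619/10000 ≈ 0.961900
step 4 [4y] swap r/1=401/19339: DF=(1 − 401/19339·(0.996700+0.989400+0.961900))/(1+401/19339) = 4599/5000 ≈ 0.919800
step 5 [5y] bond c/1=1/100: DF=(921923/1000000 − 1/100·(0.996700+0.989400+0.961900+0.919800))/(1+1/100) = 1749/2000 ≈ 0.874500
step 6 [6y] bond c/1=3/200: DF=(1889287/2000000 − 3/200·(0.996700+0.989400+0.961900+0.919800+0.874500))/(1+3/200) = 4303/5000 ≈ 0.860600
step 7 [7y] zero: DF = P = 4263/5000 ≈ 0.852600
step 8 [8y] swap r/1=56/2349: DF=(1 − 56/2349·(0.996700+0.989400+0.961900+0.919800+0.874500+0.860600+0.852600))/(1+56/2349) = 1033/1250 ≈ 0.826400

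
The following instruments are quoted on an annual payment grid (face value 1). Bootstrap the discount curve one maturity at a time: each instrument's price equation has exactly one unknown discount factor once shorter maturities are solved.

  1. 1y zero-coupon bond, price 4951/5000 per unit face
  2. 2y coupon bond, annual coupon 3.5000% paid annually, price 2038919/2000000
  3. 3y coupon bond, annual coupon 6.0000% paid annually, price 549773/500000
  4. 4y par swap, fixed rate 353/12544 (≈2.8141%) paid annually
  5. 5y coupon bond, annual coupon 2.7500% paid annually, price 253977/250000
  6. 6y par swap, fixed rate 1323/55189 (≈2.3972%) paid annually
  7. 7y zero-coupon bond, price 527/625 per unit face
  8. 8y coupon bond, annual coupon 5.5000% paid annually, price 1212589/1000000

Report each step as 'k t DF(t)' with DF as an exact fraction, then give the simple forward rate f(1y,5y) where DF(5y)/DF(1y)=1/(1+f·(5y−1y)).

step 1 [1y] zero: DF = P = 4951/5000 ≈ 0.990200
step 2 [2y] bond c/1=7/200: DF=(2038919/2000000 − 7/200·(0.990200))/(1+7/200) = 1903/2000 ≈ 0.951500
step 3 [3y] bond c/1=3/50: DF=(549773/500000 − 3/50·(0.990200+0.951500))/(1+3/50) = 4637/5000 ≈ 0.927400
step 4 [4y] swap r/1=353/12544: DF=(1 − 353/12544·(0.990200+0.951500+0.927400))/(1+353/12544) = 8941/10000 ≈ 0.894100
step 5 [5y] bond c/1=11/400: DF=(253977/250000 − 11/400·(0.990200+0.951500+0.927400+0.894100))/(1+11/400) = 111/125 ≈ 0.888000
step 6 [6y] swap r/1=1323/55189: DF=(1 − 1323/55189·(0.990200+0.951500+0.927400+0.894100+0.888000))/(1+1323/55189) = 8677/10000 ≈ 0.867700
step 7 [7y] zero: DF = P = 527/625 ≈ 0.843200
step 8 [8y] bond c/1=11/200: DF=(1212589/1000000 − 11/200·(0.990200+0.951500+0.927400+0.894100+0.888000+0.867700+0.843200))/(1+11/200) = 8177/10000 ≈ 0.817700

1 1 4951/5000
2 2 1903/2000
3 3 4637/5000
4 4 8941/10000
5 5 111/125
6 6 8677/10000
7 7 527/625
8 8 8177/10000
f(1y,5y) = ((4951/5000)/(111/125) − 1)/(4) = 511/17760 ≈ 2.8773%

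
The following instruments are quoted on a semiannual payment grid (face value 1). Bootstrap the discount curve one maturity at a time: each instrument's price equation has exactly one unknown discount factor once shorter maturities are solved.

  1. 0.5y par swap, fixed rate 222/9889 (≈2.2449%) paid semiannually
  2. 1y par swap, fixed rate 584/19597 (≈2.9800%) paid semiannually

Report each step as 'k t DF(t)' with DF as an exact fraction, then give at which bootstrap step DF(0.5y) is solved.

step 1 [0.5y] swap r/2=111/9889: DF=(1 − 111/9889·(0))/(1+111/9889) = 9889/10000 ≈ 0.988900
step 2 [1y] swap r/2=292/19597: DF=(1 − 292/19597·(0.988900))/(1+292/19597) = 2427/2500 ≈ 0.970800

1 1/2 9889/10000
2 1 2427/2500
DF(0.5y) is solved at step 1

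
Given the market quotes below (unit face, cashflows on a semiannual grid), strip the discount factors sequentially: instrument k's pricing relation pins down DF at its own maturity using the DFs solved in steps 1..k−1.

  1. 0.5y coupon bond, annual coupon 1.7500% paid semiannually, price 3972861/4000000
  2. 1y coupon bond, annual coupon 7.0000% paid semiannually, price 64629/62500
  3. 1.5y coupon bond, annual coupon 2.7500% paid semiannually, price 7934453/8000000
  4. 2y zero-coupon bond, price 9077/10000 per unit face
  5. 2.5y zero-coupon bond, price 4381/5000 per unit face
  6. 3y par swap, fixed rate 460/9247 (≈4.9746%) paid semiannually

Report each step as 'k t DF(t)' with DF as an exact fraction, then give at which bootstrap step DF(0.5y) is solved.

1 1/2 4923/5000
2 1 4829/5000
3 3/2 9519/10000
4 2 9077/10000
5 5/2 4381/5000
6 3 431/500
DF(0.5y) is solved at step 1

step 1 [0.5y] bond c/2=7/800: DF=(3972861/4000000 − 7/800·(0))/(1+7/800) = 4923/5000 ≈ 0.984600
step 2 [1y] bond c/2=7/200: DF=(64629/62500 − 7/200·(0.984600))/(1+7/200) = 4829/5000 ≈ 0.965800
step 3 [1.5y] bond c/2=11/800: DF=(7934453/8000000 − 11/800·(0.984600+0.965800))/(1+11/800) = 9519/10000 ≈ 0.951900
step 4 [2y] zero: DF = P = 9077/10000 ≈ 0.907700
step 5 [2.5y] zero: DF = P = 4381/5000 ≈ 0.876200
step 6 [3y] swap r/2=230/9247: DF=(1 − 230/9247·(0.984600+0.965800+0.951900+0.907700+0.876200))/(1+230/9247) = 431/500 ≈ 0.862000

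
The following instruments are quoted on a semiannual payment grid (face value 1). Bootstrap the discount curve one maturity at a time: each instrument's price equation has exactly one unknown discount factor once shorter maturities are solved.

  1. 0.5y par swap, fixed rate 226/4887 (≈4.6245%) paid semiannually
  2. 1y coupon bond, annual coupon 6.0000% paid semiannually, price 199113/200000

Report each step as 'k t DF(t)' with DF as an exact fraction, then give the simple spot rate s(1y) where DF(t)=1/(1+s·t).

step 1 [0.5y] swap r/2=113/4887: DF=(1 − 113/4887·(0))/(1+113/4887) = 4887/5000 ≈ 0.977400
step 2 [1y] bond c/2=3/100: DF=(199113/200000 − 3/100·(0.977400))/(1+3/100) = 9381/10000 ≈ 0.938100

1 1/2 4887/5000
2 1 9381/10000
s(1y) = (1/(9381/10000) − 1)/(1) = 619/9381 ≈ 6.5984%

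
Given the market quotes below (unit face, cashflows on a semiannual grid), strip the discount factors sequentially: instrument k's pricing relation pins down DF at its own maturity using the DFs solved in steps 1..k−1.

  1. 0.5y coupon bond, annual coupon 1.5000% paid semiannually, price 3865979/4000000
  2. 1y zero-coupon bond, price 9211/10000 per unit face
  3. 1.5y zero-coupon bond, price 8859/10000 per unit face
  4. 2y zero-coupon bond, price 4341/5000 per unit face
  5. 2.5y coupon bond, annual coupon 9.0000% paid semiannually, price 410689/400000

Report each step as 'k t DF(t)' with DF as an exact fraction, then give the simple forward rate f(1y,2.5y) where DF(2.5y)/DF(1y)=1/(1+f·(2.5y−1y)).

1 1/2 9593/10000
2 1 9211/10000
3 3/2 8859/10000
4 2 4341/5000
5 5/2 413/500
f(1y,2.5y) = ((9211/10000)/(413/500) − 1)/(3/2) = 317/4130 ≈ 7.6755%

step 1 [0.5y] bond c/2=3/400: DF=(3865979/4000000 − 3/400·(0))/(1+3/400) = 9593/10000 ≈ 0.959300
step 2 [1y] zero: DF = P = 9211/10000 ≈ 0.921100
step 3 [1.5y] zero: DF = P = 8859/10000 ≈ 0.885900
step 4 [2y] zero: DF = P = 4341/5000 ≈ 0.868200
step 5 [2.5y] bond c/2=9/200: DF=(410689/400000 − 9/200·(0.959300+0.921100+0.885900+0.868200))/(1+9/200) = 413/500 ≈ 0.826000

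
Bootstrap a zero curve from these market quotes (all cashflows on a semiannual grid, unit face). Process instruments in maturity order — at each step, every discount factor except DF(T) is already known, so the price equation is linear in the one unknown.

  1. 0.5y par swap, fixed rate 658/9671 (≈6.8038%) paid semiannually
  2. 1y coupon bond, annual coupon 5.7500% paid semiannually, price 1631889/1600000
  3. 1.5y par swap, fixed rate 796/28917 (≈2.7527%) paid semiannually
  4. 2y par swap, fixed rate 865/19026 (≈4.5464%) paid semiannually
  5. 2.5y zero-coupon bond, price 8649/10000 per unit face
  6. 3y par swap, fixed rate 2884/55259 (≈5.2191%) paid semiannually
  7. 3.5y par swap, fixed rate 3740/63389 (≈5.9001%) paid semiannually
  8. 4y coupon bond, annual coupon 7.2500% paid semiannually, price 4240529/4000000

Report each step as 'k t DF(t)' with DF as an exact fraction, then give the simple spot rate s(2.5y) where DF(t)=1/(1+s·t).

step 1 [0.5y] swap r/2=329/9671: DF=(1 − 329/9671·(0))/(1+329/9671) = 9671/10000 ≈ 0.967100
step 2 [1y] bond c/2=23/800: DF=(1631889/1600000 − 23/800·(0.967100))/(1+23/800) = 2411/2500 ≈ 0.964400
step 3 [1.5y] swap r/2=398/28917: DF=(1 − 398/28917·(0.967100+0.964400))/(1+398/28917) = 4801/5000 ≈ 0.960200
step 4 [2y] swap r/2=865/38052: DF=(1 − 865/38052·(0.967100+0.964400+0.960200))/(1+865/38052) = 1827/2000 ≈ 0.913500
step 5 [2.5y] zero: DF = P = 8649/10000 ≈ 0.864900
step 6 [3y] swap r/2=1442/55259: DF=(1 − 1442/55259·(0.967100+0.964400+0.960200+0.913500+0.864900))/(1+1442/55259) = 4279/5000 ≈ 0.855800
step 7 [3.5y] swap r/2=1870/63389: DF=(1 − 1870/63389·(0.967100+0.964400+0.960200+0.913500+0.864900+0.855800))/(1+1870/63389) = 813/1000 ≈ 0.813000
step 8 [4y] bond c/2=29/800: DF=(4240529/4000000 − 29/800·(0.967100+0.964400+0.960200+0.913500+0.864900+0.855800+0.813000))/(1+29/800) = 8013/10000 ≈ 0.801300

1 1/2 9671/10000
2 1 2411/2500
3 3/2 4801/5000
4 2 1827/2000
5 5/2 8649/10000
6 3 4279/5000
7 7/2 813/1000
8 4 8013/10000
s(2.5y) = (1/(8649/10000) − 1)/(5/2) = 2702/43245 ≈ 6.2481%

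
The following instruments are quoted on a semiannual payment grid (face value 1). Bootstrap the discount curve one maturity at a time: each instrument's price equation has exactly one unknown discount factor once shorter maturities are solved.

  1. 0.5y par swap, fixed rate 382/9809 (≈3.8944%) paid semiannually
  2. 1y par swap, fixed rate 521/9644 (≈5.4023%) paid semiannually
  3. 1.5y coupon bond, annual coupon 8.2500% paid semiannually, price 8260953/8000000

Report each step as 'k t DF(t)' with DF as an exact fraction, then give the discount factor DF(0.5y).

step 1 [0.5y] swap r/2=191/9809: DF=(1 − 191/9809·(0))/(1+191/9809) = 9809/10000 ≈ 0.980900
step 2 [1y] swap r/2=521/19288: DF=(1 − 521/19288·(0.980900))/(1+521/19288) = 9479/10000 ≈ 0.947900
step 3 [1.5y] bond c/2=33/800: DF=(8260953/8000000 − 33/800·(0.980900+0.947900))/(1+33/800) = 9153/10000 ≈ 0.915300

1 1/2 9809/10000
2 1 9479/10000
3 3/2 9153/10000
DF(0.5y) = 9809/10000 ≈ 0.980900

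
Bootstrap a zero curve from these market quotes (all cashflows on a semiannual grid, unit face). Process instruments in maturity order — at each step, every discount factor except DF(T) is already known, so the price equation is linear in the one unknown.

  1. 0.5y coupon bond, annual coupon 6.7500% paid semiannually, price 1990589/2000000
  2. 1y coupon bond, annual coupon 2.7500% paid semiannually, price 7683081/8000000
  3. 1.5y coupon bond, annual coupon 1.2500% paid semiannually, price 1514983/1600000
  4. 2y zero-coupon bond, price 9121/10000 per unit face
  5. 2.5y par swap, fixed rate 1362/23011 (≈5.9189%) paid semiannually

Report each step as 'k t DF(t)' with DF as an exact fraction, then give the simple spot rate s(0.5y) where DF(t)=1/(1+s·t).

step 1 [0.5y] bond c/2=27/800: DF=(1990589/2000000 − 27/800·(0))/(1+27/800) = 2407/2500 ≈ 0.962800
step 2 [1y] bond c/2=11/800: DF=(7683081/8000000 − 11/800·(0.962800))/(1+11/800) = 9343/10000 ≈ 0.934300
step 3 [1.5y] bond c/2=1/160: DF=(1514983/1600000 − 1/160·(0.962800+0.934300))/(1+1/160) = 2323/2500 ≈ 0.929200
step 4 [2y] zero: DF = P = 9121/10000 ≈ 0.912100
step 5 [2.5y] swap r/2=681/23011: DF=(1 − 681/23011·(0.962800+0.934300+0.929200+0.912100))/(1+681/23011) = 4319/5000 ≈ 0.863800

1 1/2 2407/2500
2 1 9343/10000
3 3/2 2323/2500
4 2 9121/10000
5 5/2 4319/5000
s(0.5y) = (1/(2407/2500) − 1)/(1/2) = 186/2407 ≈ 7.7275%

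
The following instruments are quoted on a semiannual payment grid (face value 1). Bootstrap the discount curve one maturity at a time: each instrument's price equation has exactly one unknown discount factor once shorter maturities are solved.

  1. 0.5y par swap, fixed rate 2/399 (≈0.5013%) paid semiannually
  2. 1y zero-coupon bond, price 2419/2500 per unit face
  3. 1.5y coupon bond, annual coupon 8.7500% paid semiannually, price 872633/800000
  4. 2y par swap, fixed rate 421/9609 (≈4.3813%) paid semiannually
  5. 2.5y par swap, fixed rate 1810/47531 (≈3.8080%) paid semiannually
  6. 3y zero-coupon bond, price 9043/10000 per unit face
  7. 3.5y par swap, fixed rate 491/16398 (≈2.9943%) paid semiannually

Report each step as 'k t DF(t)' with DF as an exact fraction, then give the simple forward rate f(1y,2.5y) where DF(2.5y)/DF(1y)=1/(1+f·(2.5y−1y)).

step 1 [0.5y] swap r/2=1/399: DF=(1 − 1/399·(0))/(1+1/399) = 399/400 ≈ 0.997500
step 2 [1y] zero: DF = P = 2419/2500 ≈ 0.967600
step 3 [1.5y] bond c/2=7/160: DF=(872633/800000 − 7/160·(0.997500+0.967600))/(1+7/160) = 9627/10000 ≈ 0.962700
step 4 [2y] swap r/2=421/19218: DF=(1 − 421/19218·(0.997500+0.967600+0.962700))/(1+421/19218) = 4579/5000 ≈ 0.915800
step 5 [2.5y] swap r/2=905/47531: DF=(1 − 905/47531·(0.997500+0.967600+0.962700+0.915800))/(1+905/47531) = 1819/2000 ≈ 0.909500
step 6 [3y] zero: DF = P = 9043/10000 ≈ 0.904300
step 7 [3.5y] swap r/2=491/32796: DF=(1 − 491/32796·(0.997500+0.967600+0.962700+0.915800+0.909500+0.904300))/(1+491/32796) = 4509/5000 ≈ 0.901800

1 1/2 399/400
2 1 2419/2500
3 3/2 9627/10000
4 2 4579/5000
5 5/2 1819/2000
6 3 9043/10000
7 7/2 4509/5000
f(1y,2.5y) = ((2419/2500)/(1819/2000) − 1)/(3/2) = 1162/27285 ≈ 4.2588%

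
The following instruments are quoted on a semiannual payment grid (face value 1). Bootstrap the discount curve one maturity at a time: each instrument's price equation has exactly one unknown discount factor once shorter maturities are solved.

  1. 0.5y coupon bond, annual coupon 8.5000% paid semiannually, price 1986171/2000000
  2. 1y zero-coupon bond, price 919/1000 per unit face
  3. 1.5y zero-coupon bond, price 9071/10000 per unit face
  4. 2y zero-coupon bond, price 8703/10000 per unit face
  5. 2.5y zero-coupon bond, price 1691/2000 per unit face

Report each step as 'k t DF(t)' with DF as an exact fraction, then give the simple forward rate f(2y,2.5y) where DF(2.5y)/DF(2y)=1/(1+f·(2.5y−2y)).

step 1 [0.5y] bond c/2=17/400: DF=(1986171/2000000 − 17/400·(0))/(1+17/400) = 4763/5000 ≈ 0.952600
step 2 [1y] zero: DF = P = 919/1000 ≈ 0.919000
step 3 [1.5y] zero: DF = P = 9071/10000 ≈ 0.907100
step 4 [2y] zero: DF = P = 8703/10000 ≈ 0.870300
step 5 [2.5y] zero: DF = P = 1691/2000 ≈ 0.845500

1 1/2 4763/5000
2 1 919/1000
3 3/2 9071/10000
4 2 8703/10000
5 5/2 1691/2000
f(2y,2.5y) = ((8703/10000)/(1691/2000) − 1)/(1/2) = 496/8455 ≈ 5.8664%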